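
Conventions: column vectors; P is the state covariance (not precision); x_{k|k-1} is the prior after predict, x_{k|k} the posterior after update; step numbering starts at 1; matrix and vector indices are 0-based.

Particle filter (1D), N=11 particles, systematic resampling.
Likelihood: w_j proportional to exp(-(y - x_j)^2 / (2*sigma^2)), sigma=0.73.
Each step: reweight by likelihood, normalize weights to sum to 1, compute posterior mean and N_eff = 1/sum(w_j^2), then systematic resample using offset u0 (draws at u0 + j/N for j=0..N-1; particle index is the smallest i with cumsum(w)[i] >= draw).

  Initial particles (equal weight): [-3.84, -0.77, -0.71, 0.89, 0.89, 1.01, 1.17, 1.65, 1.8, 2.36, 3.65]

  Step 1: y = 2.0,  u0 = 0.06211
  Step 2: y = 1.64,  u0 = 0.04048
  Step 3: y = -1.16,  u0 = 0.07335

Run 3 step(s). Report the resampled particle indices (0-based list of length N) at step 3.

step 1: w=[0.0000, 0.0002, 0.0002, 0.0720, 0.0720, 0.0912, 0.1198, 0.2039, 0.2203, 0.2026, 0.0178]  mean=1.6361  Neff=6.0786  idx=[3, 5, 6, 6, 7, 7, 8, 8, 9, 9, 9]
step 2: w=[0.0678, 0.0792, 0.0934, 0.0934, 0.1149, 0.1149, 0.1122, 0.1122, 0.0707, 0.0707, 0.0707]  mean=1.6423  Neff=10.5394  idx=[0, 1, 2, 3, 4, 5, 6, 7, 7, 8, 10]
step 3: w=[0.4238, 0.2635, 0.1341, 0.1341, 0.0132, 0.0132, 0.0059, 0.0059, 0.0059, 0.0002, 0.0002]  mean=1.0335  Neff=3.5033  idx=[0, 0, 0, 0, 1, 1, 1, 2, 2, 3, 6]

resampled_idx = [0, 0, 0, 0, 1, 1, 1, 2, 2, 3, 6]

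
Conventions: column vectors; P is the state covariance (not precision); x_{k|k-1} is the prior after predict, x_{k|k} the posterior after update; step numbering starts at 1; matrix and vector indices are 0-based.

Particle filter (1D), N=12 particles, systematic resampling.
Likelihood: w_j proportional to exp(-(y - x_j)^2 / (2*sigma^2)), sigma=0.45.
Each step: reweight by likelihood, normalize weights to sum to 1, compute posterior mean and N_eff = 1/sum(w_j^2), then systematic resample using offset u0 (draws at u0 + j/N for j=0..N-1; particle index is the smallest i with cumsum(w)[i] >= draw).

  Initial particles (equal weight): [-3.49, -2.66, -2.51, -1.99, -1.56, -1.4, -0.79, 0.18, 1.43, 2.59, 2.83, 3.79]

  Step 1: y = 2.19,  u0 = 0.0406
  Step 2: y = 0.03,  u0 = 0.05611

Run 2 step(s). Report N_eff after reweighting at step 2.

N_eff = 2.0002

step 1: w=[0.0000, 0.0000, 0.0000, 0.0000, 0.0000, 0.0000, 0.0000, 0.0000, 0.1878, 0.5265, 0.2843, 0.0014]  mean=2.4420  Neff=2.5427  idx=[8, 8, 9, 9, 9, 9, 9, 9, 9, 10, 10, 10]
step 2: w=[0.5000, 0.5000, 0.0000, 0.0000, 0.0000, 0.0000, 0.0000, 0.0000, 0.0000, 0.0000, 0.0000, 0.0000]  mean=1.4300  Neff=2.0002  idx=[0, 0, 0, 0, 0, 0, 1, 1, 1, 1, 1, 1]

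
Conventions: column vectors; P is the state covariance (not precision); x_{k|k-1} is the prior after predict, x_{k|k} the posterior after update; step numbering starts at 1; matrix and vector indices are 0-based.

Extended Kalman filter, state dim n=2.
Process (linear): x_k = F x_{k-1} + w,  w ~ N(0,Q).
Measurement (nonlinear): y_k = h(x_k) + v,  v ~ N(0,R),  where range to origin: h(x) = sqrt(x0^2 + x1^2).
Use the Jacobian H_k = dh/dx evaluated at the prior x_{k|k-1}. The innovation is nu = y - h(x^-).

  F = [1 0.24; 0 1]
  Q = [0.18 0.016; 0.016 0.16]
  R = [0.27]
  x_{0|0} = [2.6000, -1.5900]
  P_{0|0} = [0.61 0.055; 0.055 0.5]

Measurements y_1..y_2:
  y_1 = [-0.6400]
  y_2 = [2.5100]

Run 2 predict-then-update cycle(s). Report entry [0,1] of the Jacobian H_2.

H_jac[0,1] = -0.9700

step 1: x^-=[2.2184, -1.5900]  P^-=[0.8452 0.1910; 0.1910 0.6600]  H_jac=[0.8128 -0.5826]  S=[0.8715]  K=[0.6606; -0.2631]  nu=[-3.3694]  x^+=[-0.0074, -0.7037]  P^+=[0.4649 0.3424; 0.3424 0.5997]
step 2: x^-=[-0.1763, -0.7037]  P^-=[0.8438 0.5024; 0.5024 0.7597]  H_jac=[-0.2430 -0.9700]  S=[1.2715]  K=[-0.5445; -0.6756]  nu=[1.7846]  x^+=[-1.1481, -1.9093]  P^+=[0.4668 0.0346; 0.0346 0.1794]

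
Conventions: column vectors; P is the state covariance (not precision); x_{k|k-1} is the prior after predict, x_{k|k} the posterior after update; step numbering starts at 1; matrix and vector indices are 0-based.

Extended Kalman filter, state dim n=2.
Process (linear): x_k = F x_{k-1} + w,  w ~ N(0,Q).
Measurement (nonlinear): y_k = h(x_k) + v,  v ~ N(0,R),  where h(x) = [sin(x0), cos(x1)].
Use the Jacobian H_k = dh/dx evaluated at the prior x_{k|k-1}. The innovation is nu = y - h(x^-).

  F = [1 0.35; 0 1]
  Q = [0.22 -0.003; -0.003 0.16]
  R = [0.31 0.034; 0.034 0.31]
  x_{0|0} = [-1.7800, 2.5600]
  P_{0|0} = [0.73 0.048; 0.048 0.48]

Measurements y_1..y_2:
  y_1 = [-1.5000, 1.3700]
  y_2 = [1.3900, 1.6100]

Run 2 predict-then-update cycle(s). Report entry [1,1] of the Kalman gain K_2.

step 1: x^-=[-0.8840, 2.5600]  P^-=[1.0424 0.2130; 0.2130 0.6400]  H_jac=[0.6341 0.0000; 0.0000 -0.5494]  S=[0.7291 -0.0402; -0.0402 0.5031]  K=[0.8977 -0.1609; 0.1474 -0.6870]  nu=[-0.7267, 2.2056]  x^+=[-1.8911, 0.9377]  P^+=[0.4303 0.0352; 0.0352 0.3786]
step 2: x^-=[-1.5630, 0.9377]  P^-=[0.7213 0.1647; 0.1647 0.5386]  H_jac=[0.0078 0.0000; 0.0000 -0.8062]  S=[0.3100 0.0330; 0.0330 0.6600]  K=[0.0398 -0.2032; 0.0745 -0.6615]  nu=[2.3900, 1.0183]  x^+=[-1.6746, 0.4420]  P^+=[0.6941 0.0764; 0.0764 0.2512]

K[1,1] = -0.6615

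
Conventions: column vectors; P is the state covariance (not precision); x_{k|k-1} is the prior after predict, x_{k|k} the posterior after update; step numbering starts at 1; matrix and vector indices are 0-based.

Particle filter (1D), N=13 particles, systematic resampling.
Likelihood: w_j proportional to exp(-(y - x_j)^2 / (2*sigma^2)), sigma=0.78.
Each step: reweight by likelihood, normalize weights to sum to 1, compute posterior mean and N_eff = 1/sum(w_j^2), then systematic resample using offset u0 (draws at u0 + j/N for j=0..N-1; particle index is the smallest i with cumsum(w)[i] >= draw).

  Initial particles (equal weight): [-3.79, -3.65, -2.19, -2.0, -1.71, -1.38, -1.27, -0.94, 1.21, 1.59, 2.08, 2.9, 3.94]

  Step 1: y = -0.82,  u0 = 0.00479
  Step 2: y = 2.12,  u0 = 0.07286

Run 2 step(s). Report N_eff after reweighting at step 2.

step 1: w=[0.0002, 0.0004, 0.0577, 0.0859, 0.1407, 0.2085, 0.2284, 0.2666, 0.0091, 0.0023, 0.0003, 0.0000, 0.0000]  mean=-1.3540  Neff=5.0686  idx=[2, 3, 4, 4, 5, 5, 5, 6, 6, 6, 7, 7, 7]
step 2: w=[0.0001, 0.0005, 0.0033, 0.0033, 0.0244, 0.0244, 0.0244, 0.0454, 0.0454, 0.0454, 0.2611, 0.2611, 0.2611]  mean=-1.0229  Neff=4.7047  idx=[6, 8, 10, 10, 10, 10, 11, 11, 11, 12, 12, 12, 12]

N_eff = 4.7047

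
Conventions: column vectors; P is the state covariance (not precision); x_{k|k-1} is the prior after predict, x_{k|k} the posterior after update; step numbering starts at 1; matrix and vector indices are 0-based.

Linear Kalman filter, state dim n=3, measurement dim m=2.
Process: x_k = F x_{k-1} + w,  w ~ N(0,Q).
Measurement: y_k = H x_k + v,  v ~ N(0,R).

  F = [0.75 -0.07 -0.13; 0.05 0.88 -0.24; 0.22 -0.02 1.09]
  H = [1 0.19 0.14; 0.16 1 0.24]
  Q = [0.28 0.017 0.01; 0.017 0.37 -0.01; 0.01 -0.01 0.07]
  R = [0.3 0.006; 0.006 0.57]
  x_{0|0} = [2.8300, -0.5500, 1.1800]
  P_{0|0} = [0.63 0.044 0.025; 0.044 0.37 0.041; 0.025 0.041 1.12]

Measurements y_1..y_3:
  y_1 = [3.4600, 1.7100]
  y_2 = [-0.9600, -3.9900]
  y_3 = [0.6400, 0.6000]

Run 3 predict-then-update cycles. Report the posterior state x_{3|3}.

step 1: x^-=[2.0076, -0.6257, 1.9198]  P^-=[0.6464 0.0730 -0.0289; 0.0730 0.7086 -0.2545; -0.0289 -0.2545 1.4411]  S=[1.0063 0.3129; 0.3129 1.2771]  K=[0.6612 -0.0293; 0.0113 0.5134; 0.1111 0.0407]  nu=[1.3025, 1.5537]  x^+=[2.8233, 0.1867, 2.1277]  P^+=[0.2175 -0.0214 -0.1087; -0.0214 0.3682 -0.3005; -0.1087 -0.3005 1.4238]
step 2: x^-=[1.8278, -0.2052, 2.9366]  P^-=[0.4462 0.0824 -0.2183; 0.0824 0.8653 -0.6805; -0.2183 -0.6805 1.7334]  S=[0.7454 0.2014; 0.2014 1.2296]  K=[0.5821 -0.0129; 0.0483 0.5738; -0.0784 -0.2307]  nu=[-3.1600, -4.7820]  x^+=[0.0500, -3.1016, 4.2874]  P^+=[0.1964 0.0034 -0.1611; 0.0034 0.4477 -0.5036; -0.1611 -0.5036 1.6561]
step 3: x^-=[-0.3027, -3.7559, 4.7463]  P^-=[0.4426 0.1299 -0.2817; 0.1299 1.0295 -0.9341; -0.2817 -0.9341 1.9920]  S=[0.7396 0.2259; 0.2259 1.2971]  K=[0.5779 0.0020; 0.0726 0.6242; -0.1328 -0.3632]  nu=[0.9919, 3.2652]  x^+=[0.2769, -1.6457, 3.4287]  P^+=[0.1951 0.0157 -0.1765; 0.0157 0.4997 -0.6082; -0.1765 -0.6082 1.7861]

x_post = [0.2769, -1.6457, 3.4287]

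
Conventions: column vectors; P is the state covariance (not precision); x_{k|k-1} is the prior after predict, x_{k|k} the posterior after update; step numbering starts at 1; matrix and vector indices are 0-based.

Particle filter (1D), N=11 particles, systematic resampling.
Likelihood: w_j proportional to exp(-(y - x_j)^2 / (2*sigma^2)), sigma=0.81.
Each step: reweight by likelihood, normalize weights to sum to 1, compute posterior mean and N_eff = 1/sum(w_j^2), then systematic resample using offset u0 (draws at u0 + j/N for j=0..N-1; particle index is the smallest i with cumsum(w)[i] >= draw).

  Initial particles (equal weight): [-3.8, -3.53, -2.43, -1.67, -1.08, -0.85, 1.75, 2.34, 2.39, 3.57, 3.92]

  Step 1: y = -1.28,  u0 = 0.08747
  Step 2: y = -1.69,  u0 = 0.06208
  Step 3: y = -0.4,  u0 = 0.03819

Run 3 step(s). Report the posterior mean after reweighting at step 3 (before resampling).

post_mean = -1.1067

step 1: w=[0.0025, 0.0068, 0.1168, 0.2851, 0.3105, 0.2780, 0.0003, 0.0000, 0.0000, 0.0000, 0.0000]  mean=-1.3645  Neff=3.7223  idx=[2, 3, 3, 3, 4, 4, 4, 5, 5, 5, 5]
step 2: w=[0.0798, 0.1211, 0.1211, 0.1211, 0.0912, 0.0912, 0.0912, 0.0708, 0.0708, 0.0708, 0.0708]  mean=-1.3370  Neff=10.4828  idx=[0, 1, 2, 3, 3, 4, 5, 6, 8, 9, 10]
step 3: w=[0.0073, 0.0496, 0.0496, 0.0496, 0.0496, 0.1193, 0.1193, 0.1193, 0.1454, 0.1454, 0.1454]  mean=-1.1067  Neff=8.6181  idx=[1, 3, 5, 5, 6, 7, 8, 8, 9, 10, 10]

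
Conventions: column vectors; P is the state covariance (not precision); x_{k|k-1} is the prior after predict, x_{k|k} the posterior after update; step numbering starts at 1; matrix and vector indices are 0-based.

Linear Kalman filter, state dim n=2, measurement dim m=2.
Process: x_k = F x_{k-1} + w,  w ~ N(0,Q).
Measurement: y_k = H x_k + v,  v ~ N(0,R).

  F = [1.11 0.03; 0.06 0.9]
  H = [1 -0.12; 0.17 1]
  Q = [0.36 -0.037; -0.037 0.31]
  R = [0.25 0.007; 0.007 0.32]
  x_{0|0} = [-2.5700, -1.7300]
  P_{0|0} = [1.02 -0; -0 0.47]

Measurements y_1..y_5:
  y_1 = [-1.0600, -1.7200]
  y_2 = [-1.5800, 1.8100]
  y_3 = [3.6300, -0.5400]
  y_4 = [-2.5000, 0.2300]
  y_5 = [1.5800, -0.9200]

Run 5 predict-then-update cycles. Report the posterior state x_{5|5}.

x_post = [0.6748, -0.6460]

step 1: x^-=[-2.9046, -1.7112]  P^-=[1.6172 0.0436; 0.0436 0.6944]  S=[1.8667 0.2413; 0.2413 1.0759]  K=[0.8499 0.1054; -0.1087 0.6766]  nu=[1.6393, 0.4850]  x^+=[-1.4603, -1.5613]  P^+=[0.2136 0.0034; 0.0034 0.2152]
step 2: x^-=[-1.6677, -1.4928]  P^-=[0.6236 -0.0136; -0.0136 0.4854]  S=[0.8839 0.0415; 0.0415 0.8188]  K=[0.7038 0.0772; -0.1092 0.5955]  nu=[-0.0914, 3.5863]  x^+=[-1.4550, 0.6530]  P^+=[0.1764 -0.0003; -0.0003 0.1899]
step 3: x^-=[-1.5955, 0.5004]  P^-=[0.5775 -0.0205; -0.0205 0.4644]  S=[0.8391 0.0294; 0.0294 0.7941]  K=[0.6886 0.0724; -0.1113 0.5845]  nu=[5.2855, -0.7692]  x^+=[1.9887, -0.5374]  P^+=[0.1725 -0.0013; -0.0013 0.1865]
step 4: x^-=[2.1913, -0.3643]  P^-=[0.5726 -0.0218; -0.0218 0.4615]  S=[0.8345 0.0276; 0.0276 0.7907]  K=[0.6870 0.0716; -0.1118 0.5829]  nu=[-4.7351, 0.2218]  x^+=[-1.0456, 0.2943]  P^+=[0.1721 -0.0015; -0.0015 0.1860]
step 5: x^-=[-1.1517, 0.2021]  P^-=[0.5721 -0.0221; -0.0221 0.4611]  S=[0.8340 0.0273; 0.0273 0.7902]  K=[0.6868 0.0714; -0.1119 0.5827]  nu=[2.7560, -0.9263]  x^+=[0.6748, -0.6460]  P^+=[0.1720 -0.0016; -0.0016 0.1860]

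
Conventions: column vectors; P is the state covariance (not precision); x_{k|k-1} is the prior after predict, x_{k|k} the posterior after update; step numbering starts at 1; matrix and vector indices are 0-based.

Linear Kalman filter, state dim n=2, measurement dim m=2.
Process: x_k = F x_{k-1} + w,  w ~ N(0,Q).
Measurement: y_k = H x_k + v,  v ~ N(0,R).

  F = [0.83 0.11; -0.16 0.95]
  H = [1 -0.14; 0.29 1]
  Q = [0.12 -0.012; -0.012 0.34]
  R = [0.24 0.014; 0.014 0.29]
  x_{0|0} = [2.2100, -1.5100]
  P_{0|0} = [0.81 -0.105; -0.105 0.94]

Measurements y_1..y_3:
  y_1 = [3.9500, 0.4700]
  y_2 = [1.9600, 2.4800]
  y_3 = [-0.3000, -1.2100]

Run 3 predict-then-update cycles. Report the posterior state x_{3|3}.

x_post = [0.9032, -0.6035]

step 1: x^-=[1.6682, -1.7881]  P^-=[0.6702 -0.1023; -0.1023 1.2410]  S=[0.9632 -0.0635; -0.0635 1.5280]  K=[0.7166 0.0900; -0.2349 0.7830]  nu=[2.0315, 1.7743]  x^+=[3.2838, -0.8761]  P^+=[0.1714 -0.0135; -0.0135 0.2277]
step 2: x^-=[2.6292, -1.3577]  P^-=[0.2383 -0.0214; -0.0214 0.5540]  S=[0.4952 -0.0150; -0.0150 0.8516]  K=[0.4893 0.0646; -0.1805 0.6401]  nu=[-0.8593, 3.0753]  x^+=[2.4075, 0.7657]  P^+=[0.1172 -0.0084; -0.0084 0.1855]
step 3: x^-=[2.0824, 0.3422]  P^-=[0.2014 -0.0146; -0.0146 0.5130]  S=[0.4556 -0.0134; -0.0134 0.8114]  K=[0.4484 0.0614; -0.1713 0.6241]  nu=[-2.3345, -2.1561]  x^+=[0.9032, -0.6035]  P^+=[0.1075 -0.0071; -0.0071 0.1807]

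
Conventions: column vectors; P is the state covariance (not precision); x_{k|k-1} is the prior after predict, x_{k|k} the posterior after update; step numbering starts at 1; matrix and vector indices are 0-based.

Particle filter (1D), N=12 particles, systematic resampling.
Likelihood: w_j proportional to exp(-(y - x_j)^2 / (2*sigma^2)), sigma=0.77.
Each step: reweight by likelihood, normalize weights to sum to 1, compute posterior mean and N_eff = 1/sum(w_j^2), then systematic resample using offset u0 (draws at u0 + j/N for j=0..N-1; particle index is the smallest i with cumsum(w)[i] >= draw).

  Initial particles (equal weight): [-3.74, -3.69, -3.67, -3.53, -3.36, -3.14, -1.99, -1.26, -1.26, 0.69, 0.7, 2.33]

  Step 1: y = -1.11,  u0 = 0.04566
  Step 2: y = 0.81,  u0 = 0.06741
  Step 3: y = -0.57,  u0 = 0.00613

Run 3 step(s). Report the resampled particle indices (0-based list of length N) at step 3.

step 1: w=[0.0011, 0.0014, 0.0015, 0.0027, 0.0052, 0.0116, 0.1947, 0.3670, 0.3670, 0.0243, 0.0236, 0.0000]  mean=-1.3568  Neff=3.2409  idx=[6, 6, 6, 7, 7, 7, 7, 8, 8, 8, 8, 9]
step 2: w=[0.0011, 0.0011, 0.0011, 0.0223, 0.0223, 0.0223, 0.0223, 0.0223, 0.0223, 0.0223, 0.0223, 0.8181]  mean=0.3328  Neff=1.4853  idx=[5, 9, 11, 11, 11, 11, 11, 11, 11, 11, 11, 11]
step 3: w=[0.1690, 0.1690, 0.0662, 0.0662, 0.0662, 0.0662, 0.0662, 0.0662, 0.0662, 0.0662, 0.0662, 0.0662]  mean=0.0308  Neff=9.9057  idx=[0, 0, 1, 1, 2, 3, 4, 5, 7, 8, 9, 10]

resampled_idx = [0, 0, 1, 1, 2, 3, 4, 5, 7, 8, 9, 10]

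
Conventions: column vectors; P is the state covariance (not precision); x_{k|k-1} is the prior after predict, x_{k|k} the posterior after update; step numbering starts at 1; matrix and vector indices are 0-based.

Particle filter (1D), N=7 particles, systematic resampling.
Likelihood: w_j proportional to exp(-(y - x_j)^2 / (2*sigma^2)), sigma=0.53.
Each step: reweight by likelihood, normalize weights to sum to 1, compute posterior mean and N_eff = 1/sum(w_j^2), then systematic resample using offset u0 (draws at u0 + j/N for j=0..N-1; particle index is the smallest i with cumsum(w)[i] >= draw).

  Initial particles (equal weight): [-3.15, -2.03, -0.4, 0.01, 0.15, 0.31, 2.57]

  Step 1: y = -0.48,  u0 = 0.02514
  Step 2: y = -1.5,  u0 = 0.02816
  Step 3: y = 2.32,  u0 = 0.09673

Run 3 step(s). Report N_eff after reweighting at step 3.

step 1: w=[0.0000, 0.0056, 0.3991, 0.2633, 0.1991, 0.1329, 0.0000]  mean=-0.0973  Neff=3.4975  idx=[2, 2, 2, 3, 3, 4, 5]
step 2: w=[0.2949, 0.2949, 0.2949, 0.0439, 0.0439, 0.0200, 0.0075]  mean=-0.3477  Neff=3.7701  idx=[0, 0, 1, 1, 2, 2, 3]
step 3: w=[0.0221, 0.0221, 0.0221, 0.0221, 0.0221, 0.0221, 0.8675]  mean=-0.0443  Neff=1.3236  idx=[4, 6, 6, 6, 6, 6, 6]

N_eff = 1.3236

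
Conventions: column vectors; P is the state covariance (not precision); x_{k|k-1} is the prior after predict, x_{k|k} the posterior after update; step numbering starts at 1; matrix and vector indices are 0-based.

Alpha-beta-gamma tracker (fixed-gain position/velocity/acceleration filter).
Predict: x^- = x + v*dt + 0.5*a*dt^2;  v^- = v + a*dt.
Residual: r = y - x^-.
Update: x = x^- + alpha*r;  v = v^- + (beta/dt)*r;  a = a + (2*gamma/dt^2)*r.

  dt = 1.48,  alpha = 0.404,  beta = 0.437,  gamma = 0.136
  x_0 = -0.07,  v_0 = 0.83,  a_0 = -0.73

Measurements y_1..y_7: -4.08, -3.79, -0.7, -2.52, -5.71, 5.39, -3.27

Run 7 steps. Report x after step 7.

x_post = 4.6278

step 1: x_pred=0.3589  r=-4.4389  x^+=-1.4344  v^+=-1.5611  a^+=-1.2812
step 2: x_pred=-5.1480  r=1.3580  x^+=-4.5994  v^+=-3.0563  a^+=-1.1126
step 3: x_pred=-10.3412  r=9.6412  x^+=-6.4461  v^+=-1.8562  a^+=0.0846
step 4: x_pred=-9.1006  r=6.5806  x^+=-6.4420  v^+=0.2122  a^+=0.9018
step 5: x_pred=-5.1404  r=-0.5696  x^+=-5.3705  v^+=1.3786  a^+=0.8311
step 6: x_pred=-2.4199  r=7.8099  x^+=0.7353  v^+=4.9147  a^+=1.8009
step 7: x_pred=9.9813  r=-13.2513  x^+=4.6278  v^+=3.6673  a^+=0.1554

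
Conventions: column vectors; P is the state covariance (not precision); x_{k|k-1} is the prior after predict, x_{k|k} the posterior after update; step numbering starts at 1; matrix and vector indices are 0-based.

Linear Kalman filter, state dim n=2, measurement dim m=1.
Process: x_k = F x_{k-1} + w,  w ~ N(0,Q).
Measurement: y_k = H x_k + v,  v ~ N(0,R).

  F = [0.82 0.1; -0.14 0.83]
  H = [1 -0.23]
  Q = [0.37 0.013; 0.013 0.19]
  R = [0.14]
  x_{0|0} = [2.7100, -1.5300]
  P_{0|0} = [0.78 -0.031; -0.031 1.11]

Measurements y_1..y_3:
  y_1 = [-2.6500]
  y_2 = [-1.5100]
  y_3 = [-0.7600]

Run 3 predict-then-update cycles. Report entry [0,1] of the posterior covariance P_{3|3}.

P_post[0,1] = 0.1652

step 1: x^-=[2.0692, -1.6493]  P^-=[0.9005 -0.0051; -0.0051 0.9772]  S=[1.0945]  K=[0.8238; -0.2100]  nu=[-5.0985]  x^+=[-2.1309, -0.5787]  P^+=[0.1577 0.1843; 0.1843 0.9289]
step 2: x^-=[-1.8052, -0.1820]  P^-=[0.5156 0.1948; 0.1948 0.7902]  S=[0.6077]  K=[0.7746; 0.0215]  nu=[0.2534]  x^+=[-1.6090, -0.1765]  P^+=[0.1509 0.1847; 0.1847 0.7899]
step 3: x^-=[-1.3370, 0.0787]  P^-=[0.5097 0.1844; 0.1844 0.6942]  S=[0.6016]  K=[0.7767; 0.0410]  nu=[0.5951]  x^+=[-0.8748, 0.1031]  P^+=[0.1467 0.1652; 0.1652 0.6932]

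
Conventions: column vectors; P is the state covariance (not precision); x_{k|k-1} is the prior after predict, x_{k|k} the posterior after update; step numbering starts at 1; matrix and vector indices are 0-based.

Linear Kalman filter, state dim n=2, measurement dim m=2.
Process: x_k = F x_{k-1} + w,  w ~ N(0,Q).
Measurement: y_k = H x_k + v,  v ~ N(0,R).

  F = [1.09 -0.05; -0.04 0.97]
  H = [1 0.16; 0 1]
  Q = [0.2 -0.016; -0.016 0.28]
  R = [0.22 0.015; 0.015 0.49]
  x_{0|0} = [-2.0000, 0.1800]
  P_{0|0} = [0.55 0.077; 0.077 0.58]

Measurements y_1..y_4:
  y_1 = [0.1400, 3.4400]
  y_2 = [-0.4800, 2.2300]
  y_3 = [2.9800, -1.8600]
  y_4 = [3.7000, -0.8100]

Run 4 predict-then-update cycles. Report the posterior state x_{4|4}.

x_post = [3.0411, -0.4095]

step 1: x^-=[-2.1890, 0.2546]  P^-=[0.8465 0.0135; 0.0135 0.8206]  S=[1.0918 0.1598; 0.1598 1.3106]  K=[0.7899 -0.0860; 0.0417 0.6210]  nu=[2.2883, 3.1854]  x^+=[-0.6555, 2.3283]  P^+=[0.1773 -0.0303; -0.0303 0.3049]
step 2: x^-=[-0.8310, 2.2847]  P^-=[0.4148 -0.0706; -0.0706 0.5696]  S=[0.6267 0.0355; 0.0355 1.0596]  K=[0.6487 -0.0884; 0.0023 0.5375]  nu=[-0.0146, -0.0547]  x^+=[-0.8356, 2.2553]  P^+=[0.1468 -0.0336; -0.0336 0.2634]
step 3: x^-=[-1.0236, 2.2210]  P^-=[0.3787 -0.0707; -0.0707 0.5307]  S=[0.5896 0.0292; 0.0292 1.0207]  K=[0.6274 -0.0872; -0.0017 0.5200]  nu=[3.6482, -4.0810]  x^+=[1.6212, 0.0928]  P^+=[0.1420 -0.0333; -0.0333 0.2548]
step 4: x^-=[1.7625, 0.0252]  P^-=[0.3730 -0.0699; -0.0699 0.5225]  S=[0.5841 0.0287; 0.0287 1.0125]  K=[0.6238 -0.0867; -0.0019 0.5161]  nu=[1.9335, -0.8352]  x^+=[3.0411, -0.4095]  P^+=[0.1412 -0.0331; -0.0331 0.2529]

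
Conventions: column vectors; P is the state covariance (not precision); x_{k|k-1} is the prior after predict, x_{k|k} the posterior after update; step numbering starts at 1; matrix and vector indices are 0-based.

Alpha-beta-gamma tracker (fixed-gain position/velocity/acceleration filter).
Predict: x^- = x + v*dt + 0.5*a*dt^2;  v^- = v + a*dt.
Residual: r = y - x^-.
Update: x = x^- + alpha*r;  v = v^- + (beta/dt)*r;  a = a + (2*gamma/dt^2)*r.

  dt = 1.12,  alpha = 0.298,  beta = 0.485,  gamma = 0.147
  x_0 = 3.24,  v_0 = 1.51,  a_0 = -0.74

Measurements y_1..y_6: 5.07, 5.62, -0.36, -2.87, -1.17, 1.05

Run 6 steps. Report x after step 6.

step 1: x_pred=4.4671  r=0.6029  x^+=4.6467  v^+=0.9423  a^+=-0.5987
step 2: x_pred=5.3266  r=0.2934  x^+=5.4140  v^+=0.3988  a^+=-0.5299
step 3: x_pred=5.5283  r=-5.8883  x^+=3.7736  v^+=-2.7446  a^+=-1.9100
step 4: x_pred=-0.4983  r=-2.3717  x^+=-1.2050  v^+=-5.9108  a^+=-2.4659
step 5: x_pred=-9.3718  r=8.2018  x^+=-6.9276  v^+=-5.1210  a^+=-0.5436
step 6: x_pred=-13.0040  r=14.0540  x^+=-8.8159  v^+=0.3561  a^+=2.7503

x_post = -8.8159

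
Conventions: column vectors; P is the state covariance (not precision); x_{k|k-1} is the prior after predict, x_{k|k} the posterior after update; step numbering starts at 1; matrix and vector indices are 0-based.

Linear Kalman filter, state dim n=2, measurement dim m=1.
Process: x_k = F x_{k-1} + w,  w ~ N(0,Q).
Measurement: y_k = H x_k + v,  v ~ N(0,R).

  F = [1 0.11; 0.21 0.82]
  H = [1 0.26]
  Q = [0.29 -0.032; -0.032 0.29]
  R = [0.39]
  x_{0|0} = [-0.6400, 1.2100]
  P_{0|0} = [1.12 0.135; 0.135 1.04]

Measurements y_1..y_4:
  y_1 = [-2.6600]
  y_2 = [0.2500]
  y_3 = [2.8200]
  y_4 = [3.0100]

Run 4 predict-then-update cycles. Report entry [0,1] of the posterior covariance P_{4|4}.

step 1: x^-=[-0.5069, 0.8578]  P^-=[1.4523 0.4108; 0.4108 1.0852]  S=[2.1293]  K=[0.7322; 0.3255]  nu=[-2.3761]  x^+=[-2.2468, 0.0845]  P^+=[0.3107 -0.0966; -0.0966 0.8597]
step 2: x^-=[-2.2375, -0.4025]  P^-=[0.5898 0.0294; 0.0294 0.8485]  S=[1.0525]  K=[0.5677; 0.2375]  nu=[2.5921]  x^+=[-0.7659, 0.2131]  P^+=[0.2507 -0.1125; -0.1125 0.7891]
step 3: x^-=[-0.7425, 0.0139]  P^-=[0.5254 -0.0031; -0.0031 0.7929]  S=[0.9675]  K=[0.5423; 0.2099]  nu=[3.5589]  x^+=[1.1875, 0.7609]  P^+=[0.2409 -0.1132; -0.1132 0.7503]
step 4: x^-=[1.2712, 0.8733]  P^-=[0.5151 -0.0092; -0.0092 0.7661]  S=[0.9521]  K=[0.5385; 0.1996]  nu=[1.5117]  x^+=[2.0853, 1.1750]  P^+=[0.2390 -0.1115; -0.1115 0.7282]

P_post[0,1] = -0.1115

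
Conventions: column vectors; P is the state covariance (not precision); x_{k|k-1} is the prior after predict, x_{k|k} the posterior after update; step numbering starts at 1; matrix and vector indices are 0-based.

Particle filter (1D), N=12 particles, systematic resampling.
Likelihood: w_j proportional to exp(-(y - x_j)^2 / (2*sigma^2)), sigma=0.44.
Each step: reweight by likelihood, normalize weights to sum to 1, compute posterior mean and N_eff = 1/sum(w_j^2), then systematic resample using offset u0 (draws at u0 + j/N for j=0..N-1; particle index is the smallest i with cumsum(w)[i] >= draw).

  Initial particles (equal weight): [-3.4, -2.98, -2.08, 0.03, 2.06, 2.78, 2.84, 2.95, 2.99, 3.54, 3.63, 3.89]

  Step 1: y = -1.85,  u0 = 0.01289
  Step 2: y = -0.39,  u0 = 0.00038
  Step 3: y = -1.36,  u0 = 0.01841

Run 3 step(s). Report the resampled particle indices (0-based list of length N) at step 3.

resampled_idx = [0, 1, 2, 3, 4, 5, 6, 7, 8, 9, 10, 11]

step 1: w=[0.0022, 0.0406, 0.9571, 0.0001, 0.0000, 0.0000, 0.0000, 0.0000, 0.0000, 0.0000, 0.0000, 0.0000]  mean=-2.1192  Neff=1.0897  idx=[1, 2, 2, 2, 2, 2, 2, 2, 2, 2, 2, 2]
step 2: w=[0.0000, 0.0909, 0.0909, 0.0909, 0.0909, 0.0909, 0.0909, 0.0909, 0.0909, 0.0909, 0.0909, 0.0909]  mean=-2.0800  Neff=11.0001  idx=[1, 1, 2, 3, 4, 5, 6, 7, 8, 9, 10, 11]
step 3: w=[0.0833, 0.0833, 0.0833, 0.0833, 0.0833, 0.0833, 0.0833, 0.0833, 0.0833, 0.0833, 0.0833, 0.0833]  mean=-2.0800  Neff=12.0000  idx=[0, 1, 2, 3, 4, 5, 6, 7, 8, 9, 10, 11]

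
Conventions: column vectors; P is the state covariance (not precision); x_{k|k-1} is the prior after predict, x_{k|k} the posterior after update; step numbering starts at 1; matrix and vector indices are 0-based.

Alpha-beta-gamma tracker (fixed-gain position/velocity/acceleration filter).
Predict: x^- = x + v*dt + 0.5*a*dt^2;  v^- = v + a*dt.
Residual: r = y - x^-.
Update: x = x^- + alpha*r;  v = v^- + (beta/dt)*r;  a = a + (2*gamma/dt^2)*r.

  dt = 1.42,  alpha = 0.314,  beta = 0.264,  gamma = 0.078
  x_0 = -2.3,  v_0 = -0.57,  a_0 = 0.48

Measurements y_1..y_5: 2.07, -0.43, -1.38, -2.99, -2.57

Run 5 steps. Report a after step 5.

step 1: x_pred=-2.6255  r=4.6955  x^+=-1.1511  v^+=0.9846  a^+=0.8433
step 2: x_pred=1.0972  r=-1.5272  x^+=0.6176  v^+=1.8981  a^+=0.7251
step 3: x_pred=4.0440  r=-5.4240  x^+=2.3408  v^+=1.9193  a^+=0.3055
step 4: x_pred=5.3743  r=-8.3643  x^+=2.7479  v^+=0.7981  a^+=-0.3416
step 5: x_pred=3.5368  r=-6.1068  x^+=1.6192  v^+=-0.8224  a^+=-0.8141

a_post = -0.8141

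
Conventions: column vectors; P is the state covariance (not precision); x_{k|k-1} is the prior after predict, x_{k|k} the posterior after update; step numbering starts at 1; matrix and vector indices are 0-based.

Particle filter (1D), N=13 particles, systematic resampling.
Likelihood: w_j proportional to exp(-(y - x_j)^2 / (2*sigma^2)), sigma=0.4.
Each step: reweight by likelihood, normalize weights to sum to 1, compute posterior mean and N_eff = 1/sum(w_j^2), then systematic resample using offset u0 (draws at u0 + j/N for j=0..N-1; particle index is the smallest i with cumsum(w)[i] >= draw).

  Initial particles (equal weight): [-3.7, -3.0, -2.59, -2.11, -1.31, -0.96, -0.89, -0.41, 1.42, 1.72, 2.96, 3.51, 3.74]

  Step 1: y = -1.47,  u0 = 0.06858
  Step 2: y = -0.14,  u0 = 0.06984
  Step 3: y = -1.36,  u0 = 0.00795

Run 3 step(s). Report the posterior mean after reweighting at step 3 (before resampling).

post_mean = -0.8705

step 1: w=[0.0000, 0.0003, 0.0097, 0.1360, 0.4515, 0.2170, 0.1709, 0.0146, 0.0000, 0.0000, 0.0000, 0.0000, 0.0000]  mean=-1.2709  Neff=3.3453  idx=[3, 3, 4, 4, 4, 4, 4, 5, 5, 5, 6, 6, 7]
step 2: w=[0.0000, 0.0000, 0.0088, 0.0088, 0.0088, 0.0088, 0.0088, 0.0775, 0.0775, 0.0775, 0.1093, 0.1093, 0.5048]  mean=-0.6825  Neff=3.3654  idx=[7, 8, 9, 10, 10, 11, 12, 12, 12, 12, 12, 12, 12]
step 3: w=[0.1621, 0.1621, 0.1621, 0.1340, 0.1340, 0.1340, 0.0159, 0.0159, 0.0159, 0.0159, 0.0159, 0.0159, 0.0159]  mean=-0.8705  Neff=7.4331  idx=[0, 0, 0, 1, 1, 2, 2, 3, 4, 4, 5, 5, 8]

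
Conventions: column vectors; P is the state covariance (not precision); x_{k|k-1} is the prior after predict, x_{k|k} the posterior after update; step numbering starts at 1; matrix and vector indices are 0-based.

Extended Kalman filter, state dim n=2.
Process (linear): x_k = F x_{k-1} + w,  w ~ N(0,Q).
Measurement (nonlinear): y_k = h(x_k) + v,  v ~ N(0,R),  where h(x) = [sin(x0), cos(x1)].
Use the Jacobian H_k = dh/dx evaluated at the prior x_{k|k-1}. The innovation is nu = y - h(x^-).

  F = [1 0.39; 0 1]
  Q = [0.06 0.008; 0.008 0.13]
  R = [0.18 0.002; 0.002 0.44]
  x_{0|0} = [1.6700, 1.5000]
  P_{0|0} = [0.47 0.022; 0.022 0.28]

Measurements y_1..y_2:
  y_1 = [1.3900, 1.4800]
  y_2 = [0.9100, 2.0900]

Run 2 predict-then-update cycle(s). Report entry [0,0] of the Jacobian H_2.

step 1: x^-=[2.2550, 1.5000]  P^-=[0.5897 0.1392; 0.1392 0.4100]  H_jac=[-0.6321 0.0000; 0.0000 -0.9975]  S=[0.4156 0.0898; 0.0898 0.8479]  K=[-0.8817 -0.0704; -0.1100 -0.4707]  nu=[0.6151, 1.4093]  x^+=[1.6135, 0.7690]  P^+=[0.2513 0.0328; 0.0328 0.2078]
step 2: x^-=[1.9134, 0.7690]  P^-=[0.3685 0.1219; 0.1219 0.3378]  H_jac=[-0.3359 0.0000; 0.0000 -0.6954]  S=[0.2216 0.0305; 0.0305 0.6034]  K=[-0.5431 -0.1130; -0.1321 -0.3827]  nu=[-0.0319, 1.3714]  x^+=[1.7757, 0.2484]  P^+=[0.2917 0.0731; 0.0731 0.2425]

H_jac[0,0] = -0.3359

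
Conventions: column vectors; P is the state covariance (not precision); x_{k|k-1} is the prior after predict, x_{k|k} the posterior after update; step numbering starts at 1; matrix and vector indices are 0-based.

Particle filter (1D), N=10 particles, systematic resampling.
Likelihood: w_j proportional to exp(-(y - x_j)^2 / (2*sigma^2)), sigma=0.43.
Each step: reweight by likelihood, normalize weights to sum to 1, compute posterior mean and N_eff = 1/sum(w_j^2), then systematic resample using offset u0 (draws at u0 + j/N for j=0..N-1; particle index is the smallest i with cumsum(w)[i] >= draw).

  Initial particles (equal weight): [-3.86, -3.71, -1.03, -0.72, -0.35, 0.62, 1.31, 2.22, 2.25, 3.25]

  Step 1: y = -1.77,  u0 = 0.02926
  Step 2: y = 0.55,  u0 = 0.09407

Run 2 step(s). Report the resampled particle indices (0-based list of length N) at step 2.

step 1: w=[0.0000, 0.0001, 0.8051, 0.1795, 0.0152, 0.0000, 0.0000, 0.0000, 0.0000, 0.0000]  mean=-0.9645  Neff=1.4691  idx=[2, 2, 2, 2, 2, 2, 2, 2, 3, 3]
step 2: w=[0.0335, 0.0335, 0.0335, 0.0335, 0.0335, 0.0335, 0.0335, 0.0335, 0.3658, 0.3658]  mean=-0.8032  Neff=3.6149  idx=[2, 5, 8, 8, 8, 8, 9, 9, 9, 9]

resampled_idx = [2, 5, 8, 8, 8, 8, 9, 9, 9, 9]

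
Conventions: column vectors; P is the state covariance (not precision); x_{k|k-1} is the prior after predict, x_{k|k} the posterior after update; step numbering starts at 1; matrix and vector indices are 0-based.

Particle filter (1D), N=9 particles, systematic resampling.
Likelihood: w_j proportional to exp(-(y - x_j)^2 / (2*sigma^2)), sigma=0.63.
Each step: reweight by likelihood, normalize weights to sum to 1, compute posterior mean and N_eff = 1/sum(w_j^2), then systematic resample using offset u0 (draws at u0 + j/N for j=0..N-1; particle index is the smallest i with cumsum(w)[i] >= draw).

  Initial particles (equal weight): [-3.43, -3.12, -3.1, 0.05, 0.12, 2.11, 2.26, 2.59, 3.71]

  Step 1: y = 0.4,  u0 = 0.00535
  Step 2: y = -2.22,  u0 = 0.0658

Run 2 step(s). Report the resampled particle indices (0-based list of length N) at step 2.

step 1: w=[0.0000, 0.0000, 0.0000, 0.4752, 0.5024, 0.0139, 0.0071, 0.0013, 0.0000]  mean=0.1329  Neff=2.0898  idx=[3, 3, 3, 3, 3, 4, 4, 4, 4]
step 2: w=[0.1305, 0.1305, 0.1305, 0.1305, 0.1305, 0.0869, 0.0869, 0.0869, 0.0869]  mean=0.0743  Neff=8.6706  idx=[0, 1, 2, 3, 3, 4, 5, 7, 8]

resampled_idx = [0, 1, 2, 3, 3, 4, 5, 7, 8]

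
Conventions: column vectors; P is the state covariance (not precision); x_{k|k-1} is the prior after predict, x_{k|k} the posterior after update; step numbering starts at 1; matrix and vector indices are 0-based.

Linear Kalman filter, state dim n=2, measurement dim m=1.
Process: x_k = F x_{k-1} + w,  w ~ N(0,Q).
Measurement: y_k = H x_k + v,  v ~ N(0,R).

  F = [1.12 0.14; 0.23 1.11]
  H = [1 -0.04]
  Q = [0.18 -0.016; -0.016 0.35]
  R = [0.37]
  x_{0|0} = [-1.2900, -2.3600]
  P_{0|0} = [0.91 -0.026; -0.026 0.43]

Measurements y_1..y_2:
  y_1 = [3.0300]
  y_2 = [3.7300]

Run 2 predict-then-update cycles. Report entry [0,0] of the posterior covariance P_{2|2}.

P_post[0,0] = 0.2343

step 1: x^-=[-1.7752, -2.9163]  P^-=[1.3218 0.2521; 0.2521 0.9147]  S=[1.6731]  K=[0.7840; 0.1288]  nu=[4.6885]  x^+=[1.9006, -2.3124]  P^+=[0.2934 0.0831; 0.0831 0.8869]
step 2: x^-=[1.8050, -2.1296]  P^-=[0.5915 0.3034; 0.3034 1.5007]  S=[0.9396]  K=[0.6166; 0.2590]  nu=[1.8398]  x^+=[2.9394, -1.6530]  P^+=[0.2343 0.1534; 0.1534 1.4377]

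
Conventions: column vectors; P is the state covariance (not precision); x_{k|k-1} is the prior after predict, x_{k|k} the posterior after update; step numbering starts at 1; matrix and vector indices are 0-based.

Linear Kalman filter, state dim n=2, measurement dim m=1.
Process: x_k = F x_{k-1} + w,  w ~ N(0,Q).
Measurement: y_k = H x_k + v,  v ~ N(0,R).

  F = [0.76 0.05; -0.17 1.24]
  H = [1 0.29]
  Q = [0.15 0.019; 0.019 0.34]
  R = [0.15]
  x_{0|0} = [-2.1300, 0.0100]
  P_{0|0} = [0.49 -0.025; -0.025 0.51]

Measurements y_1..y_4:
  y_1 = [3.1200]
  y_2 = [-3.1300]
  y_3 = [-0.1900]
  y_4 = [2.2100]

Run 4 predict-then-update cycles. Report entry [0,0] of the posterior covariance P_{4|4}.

step 1: x^-=[-1.6183, 0.3745]  P^-=[0.4324 -0.0360; -0.0360 1.1489]  S=[0.6581]  K=[0.6411; 0.4515]  nu=[4.6297]  x^+=[1.3500, 2.4648]  P^+=[0.1619 -0.2265; -0.2265 1.0147]
step 2: x^-=[1.1492, 2.8268]  P^-=[0.2288 -0.1506; -0.1506 2.0004]  S=[0.4597]  K=[0.4027; 0.9344]  nu=[-5.0990]  x^+=[-0.9044, -1.9376]  P^+=[0.1542 -0.3236; -0.3236 1.5991]
step 3: x^-=[-0.7842, -2.2488]  P^-=[0.2185 -0.2040; -0.2040 2.9396]  S=[0.4974]  K=[0.3204; 1.3038]  nu=[1.2464]  x^+=[-0.3849, -0.6239]  P^+=[0.1675 -0.4117; -0.4117 2.0941]
step 4: x^-=[-0.3237, -0.7082]  P^-=[0.2207 -0.2573; -0.2573 3.7383]  S=[0.5358]  K=[0.2726; 1.5431]  nu=[2.7391]  x^+=[0.4229, 3.5184]  P^+=[0.1809 -0.4827; -0.4827 2.4625]

P_post[0,0] = 0.1809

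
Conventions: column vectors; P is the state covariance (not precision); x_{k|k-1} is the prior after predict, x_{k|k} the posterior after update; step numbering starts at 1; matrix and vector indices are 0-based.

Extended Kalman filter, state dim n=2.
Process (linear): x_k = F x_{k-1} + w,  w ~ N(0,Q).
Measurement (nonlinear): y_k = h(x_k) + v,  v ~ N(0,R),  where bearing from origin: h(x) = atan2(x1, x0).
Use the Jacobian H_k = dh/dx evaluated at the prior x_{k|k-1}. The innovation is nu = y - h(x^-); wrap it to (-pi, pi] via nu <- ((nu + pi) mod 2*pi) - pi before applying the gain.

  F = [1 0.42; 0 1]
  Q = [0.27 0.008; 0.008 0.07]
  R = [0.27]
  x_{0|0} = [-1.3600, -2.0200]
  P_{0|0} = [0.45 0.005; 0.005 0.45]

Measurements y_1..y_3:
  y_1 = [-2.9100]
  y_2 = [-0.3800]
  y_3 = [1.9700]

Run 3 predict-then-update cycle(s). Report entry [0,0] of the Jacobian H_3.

step 1: x^-=[-2.2084, -2.0200]  P^-=[0.8036 0.2020; 0.2020 0.5200]  H_jac=[0.2255 -0.2465]  S=[0.3200]  K=[0.4107; -0.2583]  nu=[-0.5093]  x^+=[-2.4175, -1.8885]  P^+=[0.7496 0.2359; 0.2359 0.4987]
step 2: x^-=[-3.2107, -1.8885]  P^-=[1.3058 0.4534; 0.4534 0.5687]  H_jac=[0.1361 -0.2314]  S=[0.2961]  K=[0.2459; -0.2360]  nu=[2.2299]  x^+=[-2.6623, -2.4148]  P^+=[1.2879 0.4706; 0.4706 0.5522]
step 3: x^-=[-3.6765, -2.4148]  P^-=[2.0505 0.7105; 0.7105 0.6222]  H_jac=[0.1248 -0.1900]  S=[0.2907]  K=[0.4159; -0.1017]  nu=[-1.7527]  x^+=[-4.4056, -2.2366]  P^+=[2.0002 0.7228; 0.7228 0.6192]

H_jac[0,0] = 0.1248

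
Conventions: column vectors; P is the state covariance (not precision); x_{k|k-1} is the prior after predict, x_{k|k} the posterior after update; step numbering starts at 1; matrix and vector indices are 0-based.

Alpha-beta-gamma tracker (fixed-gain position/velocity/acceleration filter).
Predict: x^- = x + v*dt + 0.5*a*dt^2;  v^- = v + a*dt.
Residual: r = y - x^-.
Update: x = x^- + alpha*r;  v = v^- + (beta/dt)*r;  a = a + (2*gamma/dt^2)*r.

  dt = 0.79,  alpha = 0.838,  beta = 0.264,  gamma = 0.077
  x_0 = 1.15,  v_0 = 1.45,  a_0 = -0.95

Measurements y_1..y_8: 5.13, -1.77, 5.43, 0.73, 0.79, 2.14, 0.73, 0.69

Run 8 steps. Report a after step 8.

a_post = 0.3496

step 1: x_pred=1.9991  r=3.1309  x^+=4.6228  v^+=1.7458  a^+=-0.1774
step 2: x_pred=5.9466  r=-7.7166  x^+=-0.5199  v^+=-0.9731  a^+=-2.0815
step 3: x_pred=-1.9382  r=7.3682  x^+=4.2364  v^+=-0.1552  a^+=-0.2634
step 4: x_pred=4.0315  r=-3.3015  x^+=1.2648  v^+=-1.4666  a^+=-1.0781
step 5: x_pred=-0.2302  r=1.0202  x^+=0.6247  v^+=-1.9773  a^+=-0.8263
step 6: x_pred=-1.1952  r=3.3352  x^+=1.5997  v^+=-1.5156  a^+=-0.0033
step 7: x_pred=0.4013  r=0.3287  x^+=0.6768  v^+=-1.4084  a^+=0.0778
step 8: x_pred=-0.4116  r=1.1016  x^+=0.5115  v^+=-0.9788  a^+=0.3496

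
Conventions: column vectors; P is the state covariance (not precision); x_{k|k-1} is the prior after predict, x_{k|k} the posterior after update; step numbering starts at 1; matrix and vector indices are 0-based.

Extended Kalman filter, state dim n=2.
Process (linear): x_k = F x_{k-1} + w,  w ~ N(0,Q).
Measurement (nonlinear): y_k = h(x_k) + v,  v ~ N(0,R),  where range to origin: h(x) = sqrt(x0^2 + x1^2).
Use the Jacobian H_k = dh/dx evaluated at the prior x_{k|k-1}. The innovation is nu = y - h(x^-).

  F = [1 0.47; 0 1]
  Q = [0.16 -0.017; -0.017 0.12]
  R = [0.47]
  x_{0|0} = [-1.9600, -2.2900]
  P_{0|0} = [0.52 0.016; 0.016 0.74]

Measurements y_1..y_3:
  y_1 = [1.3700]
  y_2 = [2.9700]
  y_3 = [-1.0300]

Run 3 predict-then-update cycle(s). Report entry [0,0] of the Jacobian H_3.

step 1: x^-=[-3.0363, -2.2900]  P^-=[0.8585 0.3468; 0.3468 0.8600]  H_jac=[-0.7984 -0.6021]  S=[1.6625]  K=[-0.5379; -0.4780]  nu=[-2.4331]  x^+=[-1.7276, -1.1269]  P^+=[0.3775 -0.0807; -0.0807 0.4801]
step 2: x^-=[-2.2572, -1.1269]  P^-=[0.5677 0.1280; 0.1280 0.6001]  H_jac=[-0.8947 -0.4467]  S=[1.1465]  K=[-0.4929; -0.3337]  nu=[0.4471]  x^+=[-2.4776, -1.2761]  P^+=[0.2892 -0.0606; -0.0606 0.4725]
step 3: x^-=[-3.0774, -1.2761]  P^-=[0.4966 0.1445; 0.1445 0.5925]  H_jac=[-0.9237 -0.3830]  S=[1.0829]  K=[-0.4747; -0.3328]  nu=[-4.3615]  x^+=[-1.0070, 0.1754]  P^+=[0.2526 -0.0266; -0.0266 0.4725]

H_jac[0,0] = -0.9237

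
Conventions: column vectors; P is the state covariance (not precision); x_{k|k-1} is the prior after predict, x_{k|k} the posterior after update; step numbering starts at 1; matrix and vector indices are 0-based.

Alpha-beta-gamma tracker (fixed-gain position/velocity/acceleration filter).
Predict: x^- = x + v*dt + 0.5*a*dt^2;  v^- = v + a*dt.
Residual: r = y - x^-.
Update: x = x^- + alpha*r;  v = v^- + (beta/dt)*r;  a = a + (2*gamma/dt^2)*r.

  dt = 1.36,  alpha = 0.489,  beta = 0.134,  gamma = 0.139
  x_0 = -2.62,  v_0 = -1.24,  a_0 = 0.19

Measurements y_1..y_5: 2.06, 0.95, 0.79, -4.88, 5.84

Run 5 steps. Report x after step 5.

step 1: x_pred=-4.1307  r=6.1907  x^+=-1.1034  v^+=-0.3716  a^+=1.1205
step 2: x_pred=-0.5726  r=1.5226  x^+=0.1719  v^+=1.3022  a^+=1.3493
step 3: x_pred=3.1908  r=-2.4008  x^+=2.0168  v^+=2.9008  a^+=0.9885
step 4: x_pred=6.8760  r=-11.7560  x^+=1.1273  v^+=3.0868  a^+=-0.7785
step 5: x_pred=4.6055  r=1.2345  x^+=5.2091  v^+=2.1497  a^+=-0.5929

x_post = 5.2091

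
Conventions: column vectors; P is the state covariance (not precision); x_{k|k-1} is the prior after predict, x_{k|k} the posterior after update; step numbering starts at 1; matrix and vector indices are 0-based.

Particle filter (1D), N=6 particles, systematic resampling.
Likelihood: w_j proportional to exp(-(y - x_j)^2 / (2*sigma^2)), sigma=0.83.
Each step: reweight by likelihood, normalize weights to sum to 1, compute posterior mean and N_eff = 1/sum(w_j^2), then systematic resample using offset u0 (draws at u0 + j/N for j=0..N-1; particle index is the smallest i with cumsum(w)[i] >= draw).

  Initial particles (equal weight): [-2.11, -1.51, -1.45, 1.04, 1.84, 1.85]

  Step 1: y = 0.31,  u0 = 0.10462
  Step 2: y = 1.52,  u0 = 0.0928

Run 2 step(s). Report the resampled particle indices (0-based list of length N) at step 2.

step 1: w=[0.0114, 0.0722, 0.0844, 0.5429, 0.1462, 0.1429]  mean=0.8425  Neff=2.8653  idx=[2, 3, 3, 3, 4, 5]
step 2: w=[0.0004, 0.1926, 0.1926, 0.1926, 0.2114, 0.2104]  mean=1.3786  Neff=4.9938  idx=[1, 2, 3, 4, 4, 5]

resampled_idx = [1, 2, 3, 4, 4, 5]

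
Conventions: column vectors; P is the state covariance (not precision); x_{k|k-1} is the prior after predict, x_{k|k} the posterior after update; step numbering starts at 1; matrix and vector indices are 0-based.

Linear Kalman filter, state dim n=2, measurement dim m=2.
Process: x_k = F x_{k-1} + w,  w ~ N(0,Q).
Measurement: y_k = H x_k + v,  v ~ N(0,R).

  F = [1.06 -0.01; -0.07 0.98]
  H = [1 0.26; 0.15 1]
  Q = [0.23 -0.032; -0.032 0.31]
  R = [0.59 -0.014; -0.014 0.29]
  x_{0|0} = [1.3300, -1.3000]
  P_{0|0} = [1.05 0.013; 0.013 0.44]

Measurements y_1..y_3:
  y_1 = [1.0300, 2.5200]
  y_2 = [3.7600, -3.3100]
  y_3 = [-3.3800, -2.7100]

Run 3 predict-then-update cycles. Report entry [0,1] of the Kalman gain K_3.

K[0,1] = -0.1158

step 1: x^-=[1.4228, -1.3671]  P^-=[1.4095 -0.1007; -0.1007 0.7359]  S=[1.9969 0.2841; 0.2841 1.0274]  K=[0.7052 -0.0872; -0.0567 0.7173]  nu=[-0.0374, 3.6737]  x^+=[1.0759, 1.2700]  P^+=[0.4437 -0.1017; -0.1017 0.2241]
step 2: x^-=[1.1278, 1.1693]  P^-=[0.7307 -0.1729; -0.1729 0.5413]  S=[1.2674 0.0567; 0.0567 0.7959]  K=[0.5464 -0.1184; -0.0545 0.6514]  nu=[2.3282, -4.6484]  x^+=[2.9504, -1.9858]  P^+=[0.3485 -0.0943; -0.0943 0.2038]
step 3: x^-=[3.1473, -2.1526]  P^-=[0.6236 -0.1579; -0.1579 0.5204]  S=[1.1667 0.0508; 0.0508 0.7771]  K=[0.5044 -0.1158; -0.0473 0.6423]  nu=[-5.9676, -1.0295]  x^+=[0.2565, -2.5315]  P^+=[0.3223 -0.0890; -0.0890 0.2003]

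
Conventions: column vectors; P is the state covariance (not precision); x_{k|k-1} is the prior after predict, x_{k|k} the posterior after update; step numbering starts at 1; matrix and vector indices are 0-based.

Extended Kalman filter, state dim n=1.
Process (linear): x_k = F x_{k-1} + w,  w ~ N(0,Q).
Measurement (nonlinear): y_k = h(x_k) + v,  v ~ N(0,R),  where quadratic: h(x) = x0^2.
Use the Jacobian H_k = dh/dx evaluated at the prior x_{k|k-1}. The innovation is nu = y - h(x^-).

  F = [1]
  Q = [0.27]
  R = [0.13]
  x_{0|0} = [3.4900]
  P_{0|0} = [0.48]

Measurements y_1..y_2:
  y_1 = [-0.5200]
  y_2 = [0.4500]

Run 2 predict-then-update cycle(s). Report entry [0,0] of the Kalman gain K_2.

step 1: x^-=[3.4900]  P^-=[0.7500]  H_jac=[6.9800]  S=[36.6703]  K=[0.1428]  nu=[-12.7001]  x^+=[1.6770]  P^+=[0.0027]
step 2: x^-=[1.6770]  P^-=[0.2727]  H_jac=[3.3539]  S=[3.1970]  K=[0.2860]  nu=[-2.3622]  x^+=[1.0013]  P^+=[0.0111]

K[0,0] = 0.2860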